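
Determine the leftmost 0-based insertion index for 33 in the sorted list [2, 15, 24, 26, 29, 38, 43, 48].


List is sorted: [2, 15, 24, 26, 29, 38, 43, 48]
We need the leftmost position where 33 can be inserted, i.e. the first index whose element is >= 33 (or the end of the list if none is).
Binary search with low=0, high=8 (0-based indices):
  low=0, high=8, mid=4: a[4]=29 < 33, so low = 5
  low=5, high=8, mid=6: a[6]=43 >= 33, so high = 6
  low=5, high=6, mid=5: a[5]=38 >= 33, so high = 5
Now low = high = 5, so the insertion index is 5.
Final answer: 5


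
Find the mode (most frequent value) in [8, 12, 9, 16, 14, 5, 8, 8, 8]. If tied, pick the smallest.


Count the frequency of each value:
  5 appears 1 time(s)
  8 appears 4 time(s)
  9 appears 1 time(s)
  12 appears 1 time(s)
  14 appears 1 time(s)
  16 appears 1 time(s)
Maximum frequency is 4.
Only 8 reaches that frequency, so it is the mode.
Final answer: 8


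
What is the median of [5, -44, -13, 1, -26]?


First, sort the list: [-44, -26, -13, 1, 5]
The list has 5 elements (odd count).
The middle index is 2 (0-based), and the element there is -13.
Final answer: -13


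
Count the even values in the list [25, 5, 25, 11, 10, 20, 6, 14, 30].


Check each element:
  25 is odd
  5 is odd
  25 is odd
  11 is odd
  10 is even
  20 is even
  6 is even
  14 is even
  30 is even
Evens: [10, 20, 6, 14, 30]
Count of evens = 5
Final answer: 5


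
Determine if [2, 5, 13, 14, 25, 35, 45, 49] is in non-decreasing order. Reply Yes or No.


Check consecutive pairs:
  2 <= 5? True
  5 <= 13? True
  13 <= 14? True
  14 <= 25? True
  25 <= 35? True
  35 <= 45? True
  45 <= 49? True
Every consecutive pair is in order, so the list is non-decreasing.
Final answer: Yes


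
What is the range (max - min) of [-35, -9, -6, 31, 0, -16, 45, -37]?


Maximum value: 45
Minimum value: -37
Range = 45 - (-37) = 82
Final answer: 82


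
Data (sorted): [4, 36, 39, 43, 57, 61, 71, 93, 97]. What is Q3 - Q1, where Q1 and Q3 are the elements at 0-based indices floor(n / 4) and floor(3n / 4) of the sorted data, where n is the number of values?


The data has n = 9 elements.
Q1 index = floor(9 / 4) = floor(2.25) = 2; Q3 index = floor(3 * 9 / 4) = floor(6.75) = 6
Q1 = element at index 2 = 39
Q3 = element at index 6 = 71
IQR = 71 - 39 = 32
Final answer: 32


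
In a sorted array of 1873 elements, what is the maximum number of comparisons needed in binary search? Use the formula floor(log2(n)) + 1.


Binary search halves the search space each step.
Maximum comparisons = floor(log2(1873)) + 1
log2(1873) = 10.8711
floor(log2(1873)) = 10, so 10 + 1 = 11
Final answer: 11


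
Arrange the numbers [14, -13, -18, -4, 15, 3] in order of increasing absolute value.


Compute absolute values:
  |14| = 14
  |-13| = 13
  |-18| = 18
  |-4| = 4
  |15| = 15
  |3| = 3
Absolute values in increasing order: 3 < 4 < 13 < 14 < 15 < 18
Listing the original numbers in that order gives the answer.
Final answer: [3, -4, -13, 14, 15, -18]


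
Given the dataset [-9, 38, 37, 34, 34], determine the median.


First, sort the list: [-9, 34, 34, 37, 38]
The list has 5 elements (odd count).
The middle index is 2 (0-based), and the element there is 34.
Final answer: 34


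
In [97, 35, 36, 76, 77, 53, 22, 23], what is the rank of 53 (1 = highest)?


Sort descending: [97, 77, 76, 53, 36, 35, 23, 22]
Find 53 in the sorted list.
53 is at position 4.
Final answer: 4


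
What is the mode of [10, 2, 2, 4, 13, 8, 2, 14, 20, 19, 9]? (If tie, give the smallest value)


Count the frequency of each value:
  2 appears 3 time(s)
  4 appears 1 time(s)
  8 appears 1 time(s)
  9 appears 1 time(s)
  10 appears 1 time(s)
  13 appears 1 time(s)
  14 appears 1 time(s)
  19 appears 1 time(s)
  20 appears 1 time(s)
Maximum frequency is 3.
Only 2 reaches that frequency, so it is the mode.
Final answer: 2


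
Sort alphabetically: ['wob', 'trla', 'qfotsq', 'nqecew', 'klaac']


Compare strings character by character (the first differing letter decides):
  'klaac' < 'nqecew' since 'k' < 'n' at position 1
  'nqecew' < 'qfotsq' since 'n' < 'q' at position 1
  'qfotsq' < 'trla' since 'q' < 't' at position 1
  'trla' < 'wob' since 't' < 'w' at position 1
Chaining these comparisons gives the alphabetical order.
Final answer: ['klaac', 'nqecew', 'qfotsq', 'trla', 'wob']


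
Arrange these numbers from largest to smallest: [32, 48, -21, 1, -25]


Original list: [32, 48, -21, 1, -25]
Repeatedly take the largest remaining element:
  Remaining [32, 48, -21, 1, -25] -> largest is 48
  Remaining [32, -21, 1, -25] -> largest is 32
  Remaining [-21, 1, -25] -> largest is 1
  Remaining [-21, -25] -> largest is -21
  Remaining [-25] -> largest is -25
Collecting the picks in order gives the descending list.
Final answer: [48, 32, 1, -21, -25]


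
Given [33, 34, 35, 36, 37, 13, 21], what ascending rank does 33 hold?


Sort ascending: [13, 21, 33, 34, 35, 36, 37]
Find 33 in the sorted list.
33 is at position 3 (1-indexed).
Final answer: 3


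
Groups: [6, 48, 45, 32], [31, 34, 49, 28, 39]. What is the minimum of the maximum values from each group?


Find max of each group:
  Group 1: [6, 48, 45, 32] -> max = 48
  Group 2: [31, 34, 49, 28, 39] -> max = 49
Maxes: [48, 49]
Minimum of maxes = 48
Final answer: 48


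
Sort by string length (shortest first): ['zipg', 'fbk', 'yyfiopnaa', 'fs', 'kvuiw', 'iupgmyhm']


Compute lengths:
  'zipg' has length 4
  'fbk' has length 3
  'yyfiopnaa' has length 9
  'fs' has length 2
  'kvuiw' has length 5
  'iupgmyhm' has length 8
Lengths in increasing order: 2 < 3 < 4 < 5 < 8 < 9
Listing the words in that order gives the answer.
Final answer: ['fs', 'fbk', 'zipg', 'kvuiw', 'iupgmyhm', 'yyfiopnaa']


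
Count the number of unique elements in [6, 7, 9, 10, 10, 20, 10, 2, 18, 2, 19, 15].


List all unique values:
Distinct values: [2, 6, 7, 9, 10, 15, 18, 19, 20]
Count = 9
Final answer: 9


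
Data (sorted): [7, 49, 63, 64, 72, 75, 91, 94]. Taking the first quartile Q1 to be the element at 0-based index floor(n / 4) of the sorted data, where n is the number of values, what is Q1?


The list has n = 8 elements.
Q1 index = floor(8 / 4) = floor(2) = 2
Counting from index 0 in the sorted data, the element at index 2 is 63.
Final answer: 63


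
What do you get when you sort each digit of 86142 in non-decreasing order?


The number 86142 has digits: 8, 6, 1, 4, 2
Sorted: 1, 2, 4, 6, 8
Joining the sorted digits gives the result.
Final answer: 12468


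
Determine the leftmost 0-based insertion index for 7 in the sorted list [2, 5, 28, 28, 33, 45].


List is sorted: [2, 5, 28, 28, 33, 45]
We need the leftmost position where 7 can be inserted, i.e. the first index whose element is >= 7 (or the end of the list if none is).
Binary search with low=0, high=6 (0-based indices):
  low=0, high=6, mid=3: a[3]=28 >= 7, so high = 3
  low=0, high=3, mid=1: a[1]=5 < 7, so low = 2
  low=2, high=3, mid=2: a[2]=28 >= 7, so high = 2
Now low = high = 2, so the insertion index is 2.
Final answer: 2


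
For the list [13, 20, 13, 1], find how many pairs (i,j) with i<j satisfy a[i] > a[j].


For each element, count the later elements that are smaller than it:
  13 (index 0): smaller elements after it = [1] -> 1
  20 (index 1): smaller elements after it = [13, 1] -> 2
  13 (index 2): smaller elements after it = [1] -> 1
Total inversions = 1 + 2 + 1 = 4
Final answer: 4


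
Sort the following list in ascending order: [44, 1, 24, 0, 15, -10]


Original list: [44, 1, 24, 0, 15, -10]
Repeatedly take the smallest remaining element:
  Remaining [44, 1, 24, 0, 15, -10] -> smallest is -10
  Remaining [44, 1, 24, 0, 15] -> smallest is 0
  Remaining [44, 1, 24, 15] -> smallest is 1
  Remaining [44, 24, 15] -> smallest is 15
  Remaining [44, 24] -> smallest is 24
  Remaining [44] -> smallest is 44
Collecting the picks in order gives the sorted list.
Final answer: [-10, 0, 1, 15, 24, 44]


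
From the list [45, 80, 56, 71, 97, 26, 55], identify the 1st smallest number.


Sort ascending: [26, 45, 55, 56, 71, 80, 97]
The 1st element (1-indexed) is at index 0.
Value = 26
Final answer: 26


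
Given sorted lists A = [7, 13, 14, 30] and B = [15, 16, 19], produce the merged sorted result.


List A: [7, 13, 14, 30]
List B: [15, 16, 19]
Repeatedly compare the front elements and take the smaller:
  7 vs 15 -> take 7
  13 vs 15 -> take 13
  14 vs 15 -> take 14
  30 vs 15 -> take 15
  30 vs 16 -> take 16
  30 vs 19 -> take 19
  B is exhausted; append the rest of A: [30]
Final answer: [7, 13, 14, 15, 16, 19, 30]


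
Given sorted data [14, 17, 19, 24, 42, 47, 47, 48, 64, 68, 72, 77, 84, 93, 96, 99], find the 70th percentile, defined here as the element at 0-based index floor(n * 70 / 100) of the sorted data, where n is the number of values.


The dataset has n = 16 elements.
Index = floor(16 * 70 / 100) = floor(1120 / 100) = floor(11.2) = 11
Counting from index 0 in the sorted data, the element at index 11 is 77.
Final answer: 77


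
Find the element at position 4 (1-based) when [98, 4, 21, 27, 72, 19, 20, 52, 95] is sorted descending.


Sort descending: [98, 95, 72, 52, 27, 21, 20, 19, 4]
The 4th element (1-indexed) is at index 3.
Value = 52
Final answer: 52


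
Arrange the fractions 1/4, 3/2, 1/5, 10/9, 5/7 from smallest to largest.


Convert to decimal for comparison:
  1/4 = 0.25
  3/2 = 1.5
  1/5 = 0.2
  10/9 = 1.1111
  5/7 = 0.7143
Decimals in increasing order: 0.2 < 0.25 < 0.7143 < 1.1111 < 1.5
Writing each back as its fraction gives the sorted order.
Final answer: 1/5, 1/4, 5/7, 10/9, 3/2


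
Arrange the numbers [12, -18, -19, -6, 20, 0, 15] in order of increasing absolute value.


Compute absolute values:
  |12| = 12
  |-18| = 18
  |-19| = 19
  |-6| = 6
  |20| = 20
  |0| = 0
  |15| = 15
Absolute values in increasing order: 0 < 6 < 12 < 15 < 18 < 19 < 20
Listing the original numbers in that order gives the answer.
Final answer: [0, -6, 12, 15, -18, -19, 20]


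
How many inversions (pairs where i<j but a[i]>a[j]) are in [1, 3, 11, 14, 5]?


For each element, count the later elements that are smaller than it:
  1 (index 0): smaller elements after it = [] -> 0
  3 (index 1): smaller elements after it = [] -> 0
  11 (index 2): smaller elements after it = [5] -> 1
  14 (index 3): smaller elements after it = [5] -> 1
Total inversions = 0 + 0 + 1 + 1 = 2
Final answer: 2


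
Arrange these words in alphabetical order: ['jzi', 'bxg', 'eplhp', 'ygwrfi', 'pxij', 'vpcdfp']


Compare strings character by character (the first differing letter decides):
  'bxg' < 'eplhp' since 'b' < 'e' at position 1
  'eplhp' < 'jzi' since 'e' < 'j' at position 1
  'jzi' < 'pxij' since 'j' < 'p' at position 1
  'pxij' < 'vpcdfp' since 'p' < 'v' at position 1
  'vpcdfp' < 'ygwrfi' since 'v' < 'y' at position 1
Chaining these comparisons gives the alphabetical order.
Final answer: ['bxg', 'eplhp', 'jzi', 'pxij', 'vpcdfp', 'ygwrfi']


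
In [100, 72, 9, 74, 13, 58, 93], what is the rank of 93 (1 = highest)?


Sort descending: [100, 93, 74, 72, 58, 13, 9]
Find 93 in the sorted list.
93 is at position 2.
Final answer: 2


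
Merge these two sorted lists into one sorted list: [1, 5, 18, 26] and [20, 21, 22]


List A: [1, 5, 18, 26]
List B: [20, 21, 22]
Repeatedly compare the front elements and take the smaller:
  1 vs 20 -> take 1
  5 vs 20 -> take 5
  18 vs 20 -> take 18
  26 vs 20 -> take 20
  26 vs 21 -> take 21
  26 vs 22 -> take 22
  B is exhausted; append the rest of A: [26]
Final answer: [1, 5, 18, 20, 21, 22, 26]


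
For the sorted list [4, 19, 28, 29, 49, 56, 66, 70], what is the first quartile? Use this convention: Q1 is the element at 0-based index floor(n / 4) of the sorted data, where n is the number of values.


The list has n = 8 elements.
Q1 index = floor(8 / 4) = floor(2) = 2
Counting from index 0 in the sorted data, the element at index 2 is 28.
Final answer: 28


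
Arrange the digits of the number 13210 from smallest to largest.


The number 13210 has digits: 1, 3, 2, 1, 0
Sorted: 0, 1, 1, 2, 3
Joining the sorted digits gives the result.
Final answer: 01123


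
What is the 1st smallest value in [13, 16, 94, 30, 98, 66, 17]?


Sort ascending: [13, 16, 17, 30, 66, 94, 98]
The 1st element (1-indexed) is at index 0.
Value = 13
Final answer: 13


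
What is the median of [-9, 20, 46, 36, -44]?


First, sort the list: [-44, -9, 20, 36, 46]
The list has 5 elements (odd count).
The middle index is 2 (0-based), and the element there is 20.
Final answer: 20


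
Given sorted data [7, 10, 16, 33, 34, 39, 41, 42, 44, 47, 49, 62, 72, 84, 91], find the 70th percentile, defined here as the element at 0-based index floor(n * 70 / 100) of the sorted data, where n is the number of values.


The dataset has n = 15 elements.
Index = floor(15 * 70 / 100) = floor(1050 / 100) = floor(10.5) = 10
Counting from index 0 in the sorted data, the element at index 10 is 49.
Final answer: 49


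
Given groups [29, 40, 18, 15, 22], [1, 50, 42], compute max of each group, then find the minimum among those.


Find max of each group:
  Group 1: [29, 40, 18, 15, 22] -> max = 40
  Group 2: [1, 50, 42] -> max = 50
Maxes: [40, 50]
Minimum of maxes = 40
Final answer: 40


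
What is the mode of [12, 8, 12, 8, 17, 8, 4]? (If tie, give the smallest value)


Count the frequency of each value:
  4 appears 1 time(s)
  8 appears 3 time(s)
  12 appears 2 time(s)
  17 appears 1 time(s)
Maximum frequency is 3.
Only 8 reaches that frequency, so it is the mode.
Final answer: 8


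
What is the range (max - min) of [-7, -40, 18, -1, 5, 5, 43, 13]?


Maximum value: 43
Minimum value: -40
Range = 43 - (-40) = 83
Final answer: 83


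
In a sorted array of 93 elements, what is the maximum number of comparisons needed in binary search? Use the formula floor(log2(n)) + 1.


Binary search halves the search space each step.
Maximum comparisons = floor(log2(93)) + 1
log2(93) = 6.5392
floor(log2(93)) = 6, so 6 + 1 = 7
Final answer: 7


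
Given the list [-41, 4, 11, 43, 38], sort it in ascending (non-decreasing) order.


Original list: [-41, 4, 11, 43, 38]
Repeatedly take the smallest remaining element:
  Remaining [-41, 4, 11, 43, 38] -> smallest is -41
  Remaining [4, 11, 43, 38] -> smallest is 4
  Remaining [11, 43, 38] -> smallest is 11
  Remaining [43, 38] -> smallest is 38
  Remaining [43] -> smallest is 43
Collecting the picks in order gives the sorted list.
Final answer: [-41, 4, 11, 38, 43]


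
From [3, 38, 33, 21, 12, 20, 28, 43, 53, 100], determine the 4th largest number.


Sort descending: [100, 53, 43, 38, 33, 28, 21, 20, 12, 3]
The 4th element (1-indexed) is at index 3.
Value = 38
Final answer: 38


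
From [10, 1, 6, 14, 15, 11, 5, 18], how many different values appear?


List all unique values:
Distinct values: [1, 5, 6, 10, 11, 14, 15, 18]
Count = 8
Final answer: 8


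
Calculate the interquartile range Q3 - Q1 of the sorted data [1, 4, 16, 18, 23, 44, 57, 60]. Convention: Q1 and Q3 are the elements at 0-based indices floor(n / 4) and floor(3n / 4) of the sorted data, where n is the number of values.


The data has n = 8 elements.
Q1 index = floor(8 / 4) = floor(2) = 2; Q3 index = floor(3 * 8 / 4) = floor(6) = 6
Q1 = element at index 2 = 16
Q3 = element at index 6 = 57
IQR = 57 - 16 = 41
Final answer: 41


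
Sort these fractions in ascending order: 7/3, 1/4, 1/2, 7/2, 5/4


Convert to decimal for comparison:
  7/3 = 2.3333
  1/4 = 0.25
  1/2 = 0.5
  7/2 = 3.5
  5/4 = 1.25
Decimals in increasing order: 0.25 < 0.5 < 1.25 < 2.3333 < 3.5
Writing each back as its fraction gives the sorted order.
Final answer: 1/4, 1/2, 5/4, 7/3, 7/2


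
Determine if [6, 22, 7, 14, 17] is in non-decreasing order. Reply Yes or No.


Check consecutive pairs:
  6 <= 22? True
  22 <= 7? False
  7 <= 14? True
  14 <= 17? True
1 consecutive pair(s) are out of order, so the list is not sorted.
Final answer: No


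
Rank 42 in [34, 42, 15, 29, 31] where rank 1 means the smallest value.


Sort ascending: [15, 29, 31, 34, 42]
Find 42 in the sorted list.
42 is at position 5 (1-indexed).
Final answer: 5


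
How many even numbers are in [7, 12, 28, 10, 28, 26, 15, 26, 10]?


Check each element:
  7 is odd
  12 is even
  28 is even
  10 is even
  28 is even
  26 is even
  15 is odd
  26 is even
  10 is even
Evens: [12, 28, 10, 28, 26, 26, 10]
Count of evens = 7
Final answer: 7


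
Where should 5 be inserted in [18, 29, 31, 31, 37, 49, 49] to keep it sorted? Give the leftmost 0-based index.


List is sorted: [18, 29, 31, 31, 37, 49, 49]
We need the leftmost position where 5 can be inserted, i.e. the first index whose element is >= 5 (or the end of the list if none is).
Binary search with low=0, high=7 (0-based indices):
  low=0, high=7, mid=3: a[3]=31 >= 5, so high = 3
  low=0, high=3, mid=1: a[1]=29 >= 5, so high = 1
  low=0, high=1, mid=0: a[0]=18 >= 5, so high = 0
Now low = high = 0, so the insertion index is 0.
Final answer: 0


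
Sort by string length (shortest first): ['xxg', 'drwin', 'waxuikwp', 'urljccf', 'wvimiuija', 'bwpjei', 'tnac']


Compute lengths:
  'xxg' has length 3
  'drwin' has length 5
  'waxuikwp' has length 8
  'urljccf' has length 7
  'wvimiuija' has length 9
  'bwpjei' has length 6
  'tnac' has length 4
Lengths in increasing order: 3 < 4 < 5 < 6 < 7 < 8 < 9
Listing the words in that order gives the answer.
Final answer: ['xxg', 'tnac', 'drwin', 'bwpjei', 'urljccf', 'waxuikwp', 'wvimiuija']


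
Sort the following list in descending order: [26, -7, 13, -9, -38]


Original list: [26, -7, 13, -9, -38]
Repeatedly take the largest remaining element:
  Remaining [26, -7, 13, -9, -38] -> largest is 26
  Remaining [-7, 13, -9, -38] -> largest is 13
  Remaining [-7, -9, -38] -> largest is -7
  Remaining [-9, -38] -> largest is -9
  Remaining [-38] -> largest is -38
Collecting the picks in order gives the descending list.
Final answer: [26, 13, -7, -9, -38]


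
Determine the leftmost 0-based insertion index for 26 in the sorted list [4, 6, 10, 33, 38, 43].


List is sorted: [4, 6, 10, 33, 38, 43]
We need the leftmost position where 26 can be inserted, i.e. the first index whose element is >= 26 (or the end of the list if none is).
Binary search with low=0, high=6 (0-based indices):
  low=0, high=6, mid=3: a[3]=33 >= 26, so high = 3
  low=0, high=3, mid=1: a[1]=6 < 26, so low = 2
  low=2, high=3, mid=2: a[2]=10 < 26, so low = 3
Now low = high = 3, so the insertion index is 3.
Final answer: 3


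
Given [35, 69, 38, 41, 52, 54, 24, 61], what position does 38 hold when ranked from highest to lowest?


Sort descending: [69, 61, 54, 52, 41, 38, 35, 24]
Find 38 in the sorted list.
38 is at position 6.
Final answer: 6


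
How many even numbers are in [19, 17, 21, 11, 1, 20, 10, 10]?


Check each element:
  19 is odd
  17 is odd
  21 is odd
  11 is odd
  1 is odd
  20 is even
  10 is even
  10 is even
Evens: [20, 10, 10]
Count of evens = 3
Final answer: 3


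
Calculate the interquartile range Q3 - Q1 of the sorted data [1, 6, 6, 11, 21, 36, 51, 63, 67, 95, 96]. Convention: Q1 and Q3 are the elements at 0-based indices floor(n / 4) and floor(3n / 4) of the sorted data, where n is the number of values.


The data has n = 11 elements.
Q1 index = floor(11 / 4) = floor(2.75) = 2; Q3 index = floor(3 * 11 / 4) = floor(8.25) = 8
Q1 = element at index 2 = 6
Q3 = element at index 8 = 67
IQR = 67 - 6 = 61
Final answer: 61


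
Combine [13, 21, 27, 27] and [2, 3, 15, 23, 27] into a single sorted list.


List A: [13, 21, 27, 27]
List B: [2, 3, 15, 23, 27]
Repeatedly compare the front elements and take the smaller:
  13 vs 2 -> take 2
  13 vs 3 -> take 3
  13 vs 15 -> take 13
  21 vs 15 -> take 15
  21 vs 23 -> take 21
  27 vs 23 -> take 23
  27 vs 27 -> take 27
  27 vs 27 -> take 27
  A is exhausted; append the rest of B: [27]
Final answer: [2, 3, 13, 15, 21, 23, 27, 27, 27]


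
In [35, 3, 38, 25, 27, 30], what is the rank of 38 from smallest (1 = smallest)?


Sort ascending: [3, 25, 27, 30, 35, 38]
Find 38 in the sorted list.
38 is at position 6 (1-indexed).
Final answer: 6


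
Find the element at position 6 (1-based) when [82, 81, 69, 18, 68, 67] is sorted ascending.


Sort ascending: [18, 67, 68, 69, 81, 82]
The 6th element (1-indexed) is at index 5.
Value = 82
Final answer: 82


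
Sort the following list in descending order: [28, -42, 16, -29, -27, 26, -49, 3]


Original list: [28, -42, 16, -29, -27, 26, -49, 3]
Repeatedly take the largest remaining element:
  Remaining [28, -42, 16, -29, -27, 26, -49, 3] -> largest is 28
  Remaining [-42, 16, -29, -27, 26, -49, 3] -> largest is 26
  Remaining [-42, 16, -29, -27, -49, 3] -> largest is 16
  Remaining [-42, -29, -27, -49, 3] -> largest is 3
  Remaining [-42, -29, -27, -49] -> largest is -27
  Remaining [-42, -29, -49] -> largest is -29
  Remaining [-42, -49] -> largest is -42
  Remaining [-49] -> largest is -49
Collecting the picks in order gives the descending list.
Final answer: [28, 26, 16, 3, -27, -29, -42, -49]


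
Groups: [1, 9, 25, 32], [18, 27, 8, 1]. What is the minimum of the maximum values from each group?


Find max of each group:
  Group 1: [1, 9, 25, 32] -> max = 32
  Group 2: [18, 27, 8, 1] -> max = 27
Maxes: [32, 27]
Minimum of maxes = 27
Final answer: 27


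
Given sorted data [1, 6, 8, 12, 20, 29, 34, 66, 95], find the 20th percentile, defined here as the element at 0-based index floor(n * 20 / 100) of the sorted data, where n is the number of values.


The dataset has n = 9 elements.
Index = floor(9 * 20 / 100) = floor(180 / 100) = floor(1.8) = 1
Counting from index 0 in the sorted data, the element at index 1 is 6.
Final answer: 6


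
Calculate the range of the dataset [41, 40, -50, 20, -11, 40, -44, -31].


Maximum value: 41
Minimum value: -50
Range = 41 - (-50) = 91
Final answer: 91


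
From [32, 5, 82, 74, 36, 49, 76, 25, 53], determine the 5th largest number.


Sort descending: [82, 76, 74, 53, 49, 36, 32, 25, 5]
The 5th element (1-indexed) is at index 4.
Value = 49
Final answer: 49


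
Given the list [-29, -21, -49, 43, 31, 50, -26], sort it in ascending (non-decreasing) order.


Original list: [-29, -21, -49, 43, 31, 50, -26]
Repeatedly take the smallest remaining element:
  Remaining [-29, -21, -49, 43, 31, 50, -26] -> smallest is -49
  Remaining [-29, -21, 43, 31, 50, -26] -> smallest is -29
  Remaining [-21, 43, 31, 50, -26] -> smallest is -26
  Remaining [-21, 43, 31, 50] -> smallest is -21
  Remaining [43, 31, 50] -> smallest is 31
  Remaining [43, 50] -> smallest is 43
  Remaining [50] -> smallest is 50
Collecting the picks in order gives the sorted list.
Final answer: [-49, -29, -26, -21, 31, 43, 50]


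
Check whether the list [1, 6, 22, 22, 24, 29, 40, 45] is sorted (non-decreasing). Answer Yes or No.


Check consecutive pairs:
  1 <= 6? True
  6 <= 22? True
  22 <= 22? True
  22 <= 24? True
  24 <= 29? True
  29 <= 40? True
  40 <= 45? True
Every consecutive pair is in order, so the list is non-decreasing.
Final answer: Yes


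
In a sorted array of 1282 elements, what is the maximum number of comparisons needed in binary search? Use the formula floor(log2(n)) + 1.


Binary search halves the search space each step.
Maximum comparisons = floor(log2(1282)) + 1
log2(1282) = 10.3242
floor(log2(1282)) = 10, so 10 + 1 = 11
Final answer: 11


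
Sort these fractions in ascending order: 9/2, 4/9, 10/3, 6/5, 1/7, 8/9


Convert to decimal for comparison:
  9/2 = 4.5
  4/9 = 0.4444
  10/3 = 3.3333
  6/5 = 1.2
  1/7 = 0.1429
  8/9 = 0.8889
Decimals in increasing order: 0.1429 < 0.4444 < 0.8889 < 1.2 < 3.3333 < 4.5
Writing each back as its fraction gives the sorted order.
Final answer: 1/7, 4/9, 8/9, 6/5, 10/3, 9/2


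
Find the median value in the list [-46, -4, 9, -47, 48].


First, sort the list: [-47, -46, -4, 9, 48]
The list has 5 elements (odd count).
The middle index is 2 (0-based), and the element there is -4.
Final answer: -4


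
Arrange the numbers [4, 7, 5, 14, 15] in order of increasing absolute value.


Compute absolute values:
  |4| = 4
  |7| = 7
  |5| = 5
  |14| = 14
  |15| = 15
Absolute values in increasing order: 4 < 5 < 7 < 14 < 15
Listing the original numbers in that order gives the answer.
Final answer: [4, 5, 7, 14, 15]


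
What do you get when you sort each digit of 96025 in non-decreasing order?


The number 96025 has digits: 9, 6, 0, 2, 5
Sorted: 0, 2, 5, 6, 9
Joining the sorted digits gives the result.
Final answer: 02569


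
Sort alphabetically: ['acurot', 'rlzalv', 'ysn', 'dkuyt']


Compare strings character by character (the first differing letter decides):
  'acurot' < 'dkuyt' since 'a' < 'd' at position 1
  'dkuyt' < 'rlzalv' since 'd' < 'r' at position 1
  'rlzalv' < 'ysn' since 'r' < 'y' at position 1
Chaining these comparisons gives the alphabetical order.
Final answer: ['acurot', 'dkuyt', 'rlzalv', 'ysn']


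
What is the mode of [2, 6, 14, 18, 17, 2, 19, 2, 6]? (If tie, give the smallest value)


Count the frequency of each value:
  2 appears 3 time(s)
  6 appears 2 time(s)
  14 appears 1 time(s)
  17 appears 1 time(s)
  18 appears 1 time(s)
  19 appears 1 time(s)
Maximum frequency is 3.
Only 2 reaches that frequency, so it is the mode.
Final answer: 2


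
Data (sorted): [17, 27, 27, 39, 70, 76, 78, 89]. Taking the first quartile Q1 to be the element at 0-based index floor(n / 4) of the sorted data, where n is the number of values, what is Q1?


The list has n = 8 elements.
Q1 index = floor(8 / 4) = floor(2) = 2
Counting from index 0 in the sorted data, the element at index 2 is 27.
Final answer: 27


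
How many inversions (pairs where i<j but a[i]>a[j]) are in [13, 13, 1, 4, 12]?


For each element, count the later elements that are smaller than it:
  13 (index 0): smaller elements after it = [1, 4, 12] -> 3
  13 (index 1): smaller elements after it = [1, 4, 12] -> 3
  1 (index 2): smaller elements after it = [] -> 0
  4 (index 3): smaller elements after it = [] -> 0
Total inversions = 3 + 3 + 0 + 0 = 6
Final answer: 6


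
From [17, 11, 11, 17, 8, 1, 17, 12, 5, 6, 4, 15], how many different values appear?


List all unique values:
Distinct values: [1, 4, 5, 6, 8, 11, 12, 15, 17]
Count = 9
Final answer: 9


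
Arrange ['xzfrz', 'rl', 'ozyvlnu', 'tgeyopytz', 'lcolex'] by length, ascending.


Compute lengths:
  'xzfrz' has length 5
  'rl' has length 2
  'ozyvlnu' has length 7
  'tgeyopytz' has length 9
  'lcolex' has length 6
Lengths in increasing order: 2 < 5 < 6 < 7 < 9
Listing the words in that order gives the answer.
Final answer: ['rl', 'xzfrz', 'lcolex', 'ozyvlnu', 'tgeyopytz']


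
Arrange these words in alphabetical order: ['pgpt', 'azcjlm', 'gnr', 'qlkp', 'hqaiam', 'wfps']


Compare strings character by character (the first differing letter decides):
  'azcjlm' < 'gnr' since 'a' < 'g' at position 1
  'gnr' < 'hqaiam' since 'g' < 'h' at position 1
  'hqaiam' < 'pgpt' since 'h' < 'p' at position 1
  'pgpt' < 'qlkp' since 'p' < 'q' at position 1
  'qlkp' < 'wfps' since 'q' < 'w' at position 1
Chaining these comparisons gives the alphabetical order.
Final answer: ['azcjlm', 'gnr', 'hqaiam', 'pgpt', 'qlkp', 'wfps']


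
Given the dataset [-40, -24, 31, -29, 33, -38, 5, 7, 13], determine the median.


First, sort the list: [-40, -38, -29, -24, 5, 7, 13, 31, 33]
The list has 9 elements (odd count).
The middle index is 4 (0-based), and the element there is 5.
Final answer: 5


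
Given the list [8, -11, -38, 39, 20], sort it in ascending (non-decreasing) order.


Original list: [8, -11, -38, 39, 20]
Repeatedly take the smallest remaining element:
  Remaining [8, -11, -38, 39, 20] -> smallest is -38
  Remaining [8, -11, 39, 20] -> smallest is -11
  Remaining [8, 39, 20] -> smallest is 8
  Remaining [39, 20] -> smallest is 20
  Remaining [39] -> smallest is 39
Collecting the picks in order gives the sorted list.
Final answer: [-38, -11, 8, 20, 39]


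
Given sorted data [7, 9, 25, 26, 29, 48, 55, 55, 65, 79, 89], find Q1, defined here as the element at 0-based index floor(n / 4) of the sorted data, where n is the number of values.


The list has n = 11 elements.
Q1 index = floor(11 / 4) = floor(2.75) = 2
Counting from index 0 in the sorted data, the element at index 2 is 25.
Final answer: 25


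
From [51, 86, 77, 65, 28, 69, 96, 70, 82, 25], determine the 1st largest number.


Sort descending: [96, 86, 82, 77, 70, 69, 65, 51, 28, 25]
The 1st element (1-indexed) is at index 0.
Value = 96
Final answer: 96


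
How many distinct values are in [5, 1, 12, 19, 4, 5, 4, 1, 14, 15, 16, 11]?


List all unique values:
Distinct values: [1, 4, 5, 11, 12, 14, 15, 16, 19]
Count = 9
Final answer: 9


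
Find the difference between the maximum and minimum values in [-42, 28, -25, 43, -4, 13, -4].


Maximum value: 43
Minimum value: -42
Range = 43 - (-42) = 85
Final answer: 85


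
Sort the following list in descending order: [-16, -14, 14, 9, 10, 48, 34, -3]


Original list: [-16, -14, 14, 9, 10, 48, 34, -3]
Repeatedly take the largest remaining element:
  Remaining [-16, -14, 14, 9, 10, 48, 34, -3] -> largest is 48
  Remaining [-16, -14, 14, 9, 10, 34, -3] -> largest is 34
  Remaining [-16, -14, 14, 9, 10, -3] -> largest is 14
  Remaining [-16, -14, 9, 10, -3] -> largest is 10
  Remaining [-16, -14, 9, -3] -> largest is 9
  Remaining [-16, -14, -3] -> largest is -3
  Remaining [-16, -14] -> largest is -14
  Remaining [-16] -> largest is -16
Collecting the picks in order gives the descending list.
Final answer: [48, 34, 14, 10, 9, -3, -14, -16]


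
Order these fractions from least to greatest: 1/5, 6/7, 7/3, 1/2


Convert to decimal for comparison:
  1/5 = 0.2
  6/7 = 0.8571
  7/3 = 2.3333
  1/2 = 0.5
Decimals in increasing order: 0.2 < 0.5 < 0.8571 < 2.3333
Writing each back as its fraction gives the sorted order.
Final answer: 1/5, 1/2, 6/7, 7/3


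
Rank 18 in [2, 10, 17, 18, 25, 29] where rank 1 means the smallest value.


Sort ascending: [2, 10, 17, 18, 25, 29]
Find 18 in the sorted list.
18 is at position 4 (1-indexed).
Final answer: 4


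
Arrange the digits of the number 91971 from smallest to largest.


The number 91971 has digits: 9, 1, 9, 7, 1
Sorted: 1, 1, 7, 9, 9
Joining the sorted digits gives the result.
Final answer: 11799


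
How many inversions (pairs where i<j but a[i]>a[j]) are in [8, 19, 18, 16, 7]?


For each element, count the later elements that are smaller than it:
  8 (index 0): smaller elements after it = [7] -> 1
  19 (index 1): smaller elements after it = [18, 16, 7] -> 3
  18 (index 2): smaller elements after it = [16, 7] -> 2
  16 (index 3): smaller elements after it = [7] -> 1
Total inversions = 1 + 3 + 2 + 1 = 7
Final answer: 7


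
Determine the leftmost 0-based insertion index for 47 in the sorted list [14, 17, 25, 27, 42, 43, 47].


List is sorted: [14, 17, 25, 27, 42, 43, 47]
We need the leftmost position where 47 can be inserted, i.e. the first index whose element is >= 47 (or the end of the list if none is).
Binary search with low=0, high=7 (0-based indices):
  low=0, high=7, mid=3: a[3]=27 < 47, so low = 4
  low=4, high=7, mid=5: a[5]=43 < 47, so low = 6
  low=6, high=7, mid=6: a[6]=47 >= 47, so high = 6
Now low = high = 6, so the insertion index is 6.
Final answer: 6


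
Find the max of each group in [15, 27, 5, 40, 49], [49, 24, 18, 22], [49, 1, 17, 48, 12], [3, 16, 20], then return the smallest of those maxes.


Find max of each group:
  Group 1: [15, 27, 5, 40, 49] -> max = 49
  Group 2: [49, 24, 18, 22] -> max = 49
  Group 3: [49, 1, 17, 48, 12] -> max = 49
  Group 4: [3, 16, 20] -> max = 20
Maxes: [49, 49, 49, 20]
Minimum of maxes = 20
Final answer: 20


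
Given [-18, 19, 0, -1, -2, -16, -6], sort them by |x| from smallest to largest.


Compute absolute values:
  |-18| = 18
  |19| = 19
  |0| = 0
  |-1| = 1
  |-2| = 2
  |-16| = 16
  |-6| = 6
Absolute values in increasing order: 0 < 1 < 2 < 6 < 16 < 18 < 19
Listing the original numbers in that order gives the answer.
Final answer: [0, -1, -2, -6, -16, -18, 19]


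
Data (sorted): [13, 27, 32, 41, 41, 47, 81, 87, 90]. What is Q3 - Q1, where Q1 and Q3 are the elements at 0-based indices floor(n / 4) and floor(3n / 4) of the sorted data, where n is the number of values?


The data has n = 9 elements.
Q1 index = floor(9 / 4) = floor(2.25) = 2; Q3 index = floor(3 * 9 / 4) = floor(6.75) = 6
Q1 = element at index 2 = 32
Q3 = element at index 6 = 81
IQR = 81 - 32 = 49
Final answer: 49


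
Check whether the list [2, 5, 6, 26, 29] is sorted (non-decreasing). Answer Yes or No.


Check consecutive pairs:
  2 <= 5? True
  5 <= 6? True
  6 <= 26? True
  26 <= 29? True
Every consecutive pair is in order, so the list is non-decreasing.
Final answer: Yes


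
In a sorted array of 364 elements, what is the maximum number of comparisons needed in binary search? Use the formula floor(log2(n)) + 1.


Binary search halves the search space each step.
Maximum comparisons = floor(log2(364)) + 1
log2(364) = 8.5078
floor(log2(364)) = 8, so 8 + 1 = 9
Final answer: 9


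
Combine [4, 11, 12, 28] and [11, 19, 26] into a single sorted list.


List A: [4, 11, 12, 28]
List B: [11, 19, 26]
Repeatedly compare the front elements and take the smaller:
  4 vs 11 -> take 4
  11 vs 11 -> take 11
  12 vs 11 -> take 11
  12 vs 19 -> take 12
  28 vs 19 -> take 19
  28 vs 26 -> take 26
  B is exhausted; append the rest of A: [28]
Final answer: [4, 11, 11, 12, 19, 26, 28]


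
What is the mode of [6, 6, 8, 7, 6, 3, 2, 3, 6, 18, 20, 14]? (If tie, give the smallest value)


Count the frequency of each value:
  2 appears 1 time(s)
  3 appears 2 time(s)
  6 appears 4 time(s)
  7 appears 1 time(s)
  8 appears 1 time(s)
  14 appears 1 time(s)
  18 appears 1 time(s)
  20 appears 1 time(s)
Maximum frequency is 4.
Only 6 reaches that frequency, so it is the mode.
Final answer: 6


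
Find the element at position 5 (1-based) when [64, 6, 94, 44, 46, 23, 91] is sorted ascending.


Sort ascending: [6, 23, 44, 46, 64, 91, 94]
The 5th element (1-indexed) is at index 4.
Value = 64
Final answer: 64


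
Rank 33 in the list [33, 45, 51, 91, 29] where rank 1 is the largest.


Sort descending: [91, 51, 45, 33, 29]
Find 33 in the sorted list.
33 is at position 4.
Final answer: 4


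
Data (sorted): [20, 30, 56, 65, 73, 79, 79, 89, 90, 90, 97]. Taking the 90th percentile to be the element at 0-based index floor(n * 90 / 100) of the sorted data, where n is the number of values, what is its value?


The dataset has n = 11 elements.
Index = floor(11 * 90 / 100) = floor(990 / 100) = floor(9.9) = 9
Counting from index 0 in the sorted data, the element at index 9 is 90.
Final answer: 90


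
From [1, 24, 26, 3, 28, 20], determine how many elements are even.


Check each element:
  1 is odd
  24 is even
  26 is even
  3 is odd
  28 is even
  20 is even
Evens: [24, 26, 28, 20]
Count of evens = 4
Final answer: 4


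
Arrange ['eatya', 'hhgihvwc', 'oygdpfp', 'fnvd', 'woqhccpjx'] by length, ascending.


Compute lengths:
  'eatya' has length 5
  'hhgihvwc' has length 8
  'oygdpfp' has length 7
  'fnvd' has length 4
  'woqhccpjx' has length 9
Lengths in increasing order: 4 < 5 < 7 < 8 < 9
Listing the words in that order gives the answer.
Final answer: ['fnvd', 'eatya', 'oygdpfp', 'hhgihvwc', 'woqhccpjx']


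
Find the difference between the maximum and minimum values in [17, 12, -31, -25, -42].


Maximum value: 17
Minimum value: -42
Range = 17 - (-42) = 59
Final answer: 59


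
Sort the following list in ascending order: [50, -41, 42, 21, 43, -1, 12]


Original list: [50, -41, 42, 21, 43, -1, 12]
Repeatedly take the smallest remaining element:
  Remaining [50, -41, 42, 21, 43, -1, 12] -> smallest is -41
  Remaining [50, 42, 21, 43, -1, 12] -> smallest is -1
  Remaining [50, 42, 21, 43, 12] -> smallest is 12
  Remaining [50, 42, 21, 43] -> smallest is 21
  Remaining [50, 42, 43] -> smallest is 42
  Remaining [50, 43] -> smallest is 43
  Remaining [50] -> smallest is 50
Collecting the picks in order gives the sorted list.
Final answer: [-41, -1, 12, 21, 42, 43, 50]


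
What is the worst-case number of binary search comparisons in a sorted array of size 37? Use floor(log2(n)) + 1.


Binary search halves the search space each step.
Maximum comparisons = floor(log2(37)) + 1
log2(37) = 5.2095
floor(log2(37)) = 5, so 5 + 1 = 6
Final answer: 6


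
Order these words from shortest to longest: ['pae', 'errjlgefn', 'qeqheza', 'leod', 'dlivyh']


Compute lengths:
  'pae' has length 3
  'errjlgefn' has length 9
  'qeqheza' has length 7
  'leod' has length 4
  'dlivyh' has length 6
Lengths in increasing order: 3 < 4 < 6 < 7 < 9
Listing the words in that order gives the answer.
Final answer: ['pae', 'leod', 'dlivyh', 'qeqheza', 'errjlgefn']


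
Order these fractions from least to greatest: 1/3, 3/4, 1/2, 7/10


Convert to decimal for comparison:
  1/3 = 0.3333
  3/4 = 0.75
  1/2 = 0.5
  7/10 = 0.7
Decimals in increasing order: 0.3333 < 0.5 < 0.7 < 0.75
Writing each back as its fraction gives the sorted order.
Final answer: 1/3, 1/2, 7/10, 3/4


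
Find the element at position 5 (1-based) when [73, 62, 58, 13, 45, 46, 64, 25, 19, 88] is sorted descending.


Sort descending: [88, 73, 64, 62, 58, 46, 45, 25, 19, 13]
The 5th element (1-indexed) is at index 4.
Value = 58
Final answer: 58


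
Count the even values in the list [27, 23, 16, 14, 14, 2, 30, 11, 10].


Check each element:
  27 is odd
  23 is odd
  16 is even
  14 is even
  14 is even
  2 is even
  30 is even
  11 is odd
  10 is even
Evens: [16, 14, 14, 2, 30, 10]
Count of evens = 6
Final answer: 6


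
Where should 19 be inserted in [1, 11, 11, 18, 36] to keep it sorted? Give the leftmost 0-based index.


List is sorted: [1, 11, 11, 18, 36]
We need the leftmost position where 19 can be inserted, i.e. the first index whose element is >= 19 (or the end of the list if none is).
Binary search with low=0, high=5 (0-based indices):
  low=0, high=5, mid=2: a[2]=11 < 19, so low = 3
  low=3, high=5, mid=4: a[4]=36 >= 19, so high = 4
  low=3, high=4, mid=3: a[3]=18 < 19, so low = 4
Now low = high = 4, so the insertion index is 4.
Final answer: 4


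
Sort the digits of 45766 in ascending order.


The number 45766 has digits: 4, 5, 7, 6, 6
Sorted: 4, 5, 6, 6, 7
Joining the sorted digits gives the result.
Final answer: 45667


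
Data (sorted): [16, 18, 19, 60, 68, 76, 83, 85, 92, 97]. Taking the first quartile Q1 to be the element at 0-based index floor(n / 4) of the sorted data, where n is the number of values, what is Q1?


The list has n = 10 elements.
Q1 index = floor(10 / 4) = floor(2.5) = 2
Counting from index 0 in the sorted data, the element at index 2 is 19.
Final answer: 19


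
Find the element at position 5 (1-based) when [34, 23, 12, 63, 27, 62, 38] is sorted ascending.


Sort ascending: [12, 23, 27, 34, 38, 62, 63]
The 5th element (1-indexed) is at index 4.
Value = 38
Final answer: 38


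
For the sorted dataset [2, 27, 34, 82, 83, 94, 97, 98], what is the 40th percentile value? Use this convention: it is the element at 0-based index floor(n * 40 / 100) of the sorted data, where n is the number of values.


The dataset has n = 8 elements.
Index = floor(8 * 40 / 100) = floor(320 / 100) = floor(3.2) = 3
Counting from index 0 in the sorted data, the element at index 3 is 82.
Final answer: 82


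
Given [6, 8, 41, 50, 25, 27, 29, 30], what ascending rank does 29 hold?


Sort ascending: [6, 8, 25, 27, 29, 30, 41, 50]
Find 29 in the sorted list.
29 is at position 5 (1-indexed).
Final answer: 5


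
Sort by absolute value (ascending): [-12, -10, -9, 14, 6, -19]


Compute absolute values:
  |-12| = 12
  |-10| = 10
  |-9| = 9
  |14| = 14
  |6| = 6
  |-19| = 19
Absolute values in increasing order: 6 < 9 < 10 < 12 < 14 < 19
Listing the original numbers in that order gives the answer.
Final answer: [6, -9, -10, -12, 14, -19]
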